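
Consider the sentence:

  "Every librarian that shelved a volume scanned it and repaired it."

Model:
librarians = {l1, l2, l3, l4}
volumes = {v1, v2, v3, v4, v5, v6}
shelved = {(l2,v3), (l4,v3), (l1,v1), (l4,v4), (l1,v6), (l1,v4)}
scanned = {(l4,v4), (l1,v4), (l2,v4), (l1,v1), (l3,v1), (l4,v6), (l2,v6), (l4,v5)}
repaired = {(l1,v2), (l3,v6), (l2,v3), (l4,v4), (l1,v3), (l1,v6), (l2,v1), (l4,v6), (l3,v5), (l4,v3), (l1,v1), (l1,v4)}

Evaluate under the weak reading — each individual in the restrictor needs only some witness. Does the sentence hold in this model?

"it" takes "a volume" as antecedent — a donkey pronoun bound across the clause boundary.
Weak reading: every librarian l with some shelved-volume has at least one shelved-volume v such that scanned(l,v) ∧ repaired(l,v).
Per librarian: l1:✓  l2:✗  l4:✓
l2 has no witness among its shelved-volumes.

False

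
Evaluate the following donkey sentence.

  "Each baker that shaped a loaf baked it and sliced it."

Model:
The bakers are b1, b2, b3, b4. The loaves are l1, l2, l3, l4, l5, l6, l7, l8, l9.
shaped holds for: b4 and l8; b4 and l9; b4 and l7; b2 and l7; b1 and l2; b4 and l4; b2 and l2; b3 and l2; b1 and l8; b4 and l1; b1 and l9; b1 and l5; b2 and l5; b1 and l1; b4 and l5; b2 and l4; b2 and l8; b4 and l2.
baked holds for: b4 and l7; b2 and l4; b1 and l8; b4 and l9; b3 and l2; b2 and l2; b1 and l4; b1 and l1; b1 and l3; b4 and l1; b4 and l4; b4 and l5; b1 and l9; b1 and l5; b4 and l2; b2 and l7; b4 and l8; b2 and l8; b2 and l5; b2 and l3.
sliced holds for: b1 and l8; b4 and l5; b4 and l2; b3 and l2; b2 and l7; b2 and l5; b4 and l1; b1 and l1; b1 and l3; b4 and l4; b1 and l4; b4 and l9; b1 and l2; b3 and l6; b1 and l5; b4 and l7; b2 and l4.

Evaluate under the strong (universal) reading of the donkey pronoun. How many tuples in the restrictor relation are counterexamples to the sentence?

"it" takes "a loaf" as antecedent — a donkey pronoun bound across the clause boundary.
Strong reading: for every (b,l) with shaped(b,l), baked(b,l) ∧ sliced(b,l).
Restrictor pairs: (b1,l1) ✓  (b1,l2) ✗  (b1,l5) ✓  (b1,l8) ✓  (b1,l9) ✗  (b2,l2) ✗  (b2,l4) ✓  (b2,l5) ✓  (b2,l7) ✓  (b2,l8) ✗  (b3,l2) ✓  (b4,l1) ✓  (b4,l2) ✓  (b4,l4) ✓  (b4,l5) ✓  (b4,l7) ✓  (b4,l8) ✗  (b4,l9) ✓
Counterexamples (restrictor pairs failing the scope): 5.

5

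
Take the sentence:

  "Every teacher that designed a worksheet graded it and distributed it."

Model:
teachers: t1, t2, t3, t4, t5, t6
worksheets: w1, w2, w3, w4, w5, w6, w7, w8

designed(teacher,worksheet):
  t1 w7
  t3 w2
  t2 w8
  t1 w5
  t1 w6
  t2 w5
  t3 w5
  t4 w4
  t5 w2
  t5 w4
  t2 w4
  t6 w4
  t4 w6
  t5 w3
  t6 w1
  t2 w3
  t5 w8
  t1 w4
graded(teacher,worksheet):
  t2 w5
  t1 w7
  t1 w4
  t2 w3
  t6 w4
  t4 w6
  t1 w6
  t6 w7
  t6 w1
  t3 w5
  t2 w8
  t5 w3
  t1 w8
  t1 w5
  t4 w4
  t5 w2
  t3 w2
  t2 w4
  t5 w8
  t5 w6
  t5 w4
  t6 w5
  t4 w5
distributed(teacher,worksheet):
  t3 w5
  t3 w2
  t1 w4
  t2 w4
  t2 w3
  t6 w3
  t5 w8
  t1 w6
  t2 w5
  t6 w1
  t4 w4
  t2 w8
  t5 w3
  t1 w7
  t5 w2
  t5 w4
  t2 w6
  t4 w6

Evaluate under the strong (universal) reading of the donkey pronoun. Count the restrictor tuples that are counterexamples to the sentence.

"it" takes "a worksheet" as antecedent — a donkey pronoun bound across the clause boundary.
Strong reading: for every (t,w) with designed(t,w), graded(t,w) ∧ distributed(t,w).
Restrictor pairs: (t1,w4) ✓  (t1,w5) ✗  (t1,w6) ✓  (t1,w7) ✓  (t2,w3) ✓  (t2,w4) ✓  (t2,w5) ✓  (t2,w8) ✓  (t3,w2) ✓  (t3,w5) ✓  (t4,w4) ✓  (t4,w6) ✓  (t5,w2) ✓  (t5,w3) ✓  (t5,w4) ✓  (t5,w8) ✓  (t6,w1) ✓  (t6,w4) ✗
Counterexamples (restrictor pairs failing the scope): 2.

2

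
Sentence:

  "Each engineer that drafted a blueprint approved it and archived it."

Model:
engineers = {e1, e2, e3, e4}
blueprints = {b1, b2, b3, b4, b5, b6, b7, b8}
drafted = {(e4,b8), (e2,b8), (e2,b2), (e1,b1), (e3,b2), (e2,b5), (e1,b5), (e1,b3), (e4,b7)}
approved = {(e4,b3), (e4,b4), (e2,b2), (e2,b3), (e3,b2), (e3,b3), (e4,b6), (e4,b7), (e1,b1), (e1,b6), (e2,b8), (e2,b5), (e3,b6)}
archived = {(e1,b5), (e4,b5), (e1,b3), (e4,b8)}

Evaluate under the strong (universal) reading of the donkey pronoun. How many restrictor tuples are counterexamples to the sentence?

9

"it" takes "a blueprint" as antecedent — a donkey pronoun bound across the clause boundary.
Strong reading: for every (e,b) with drafted(e,b), approved(e,b) ∧ archived(e,b).
Restrictor pairs: (e1,b1) ✗  (e1,b3) ✗  (e1,b5) ✗  (e2,b2) ✗  (e2,b5) ✗  (e2,b8) ✗  (e3,b2) ✗  (e4,b7) ✗  (e4,b8) ✗
Counterexamples (restrictor pairs failing the scope): 9.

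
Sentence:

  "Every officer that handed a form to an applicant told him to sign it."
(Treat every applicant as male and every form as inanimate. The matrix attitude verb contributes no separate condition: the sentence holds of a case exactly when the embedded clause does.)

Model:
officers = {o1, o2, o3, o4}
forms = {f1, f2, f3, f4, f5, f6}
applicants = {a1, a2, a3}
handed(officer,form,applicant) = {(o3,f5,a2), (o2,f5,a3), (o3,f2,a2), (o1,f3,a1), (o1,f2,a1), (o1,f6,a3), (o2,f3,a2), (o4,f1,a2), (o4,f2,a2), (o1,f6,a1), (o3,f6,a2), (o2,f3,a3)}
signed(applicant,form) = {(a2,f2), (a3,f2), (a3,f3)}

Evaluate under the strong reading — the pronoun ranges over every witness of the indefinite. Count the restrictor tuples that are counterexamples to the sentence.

"him" takes "an applicant" as antecedent and "it" takes "a form"; both are donkey pronouns co-varying with the restrictor.
Strong reading: for every (o,f,a) with handed(o,f,a), signed(a,f).
Restrictor triples: (o1,f2,a1)→signed(a1,f2) ✗  (o1,f3,a1)→signed(a1,f3) ✗  (o1,f6,a1)→signed(a1,f6) ✗  (o1,f6,a3)→signed(a3,f6) ✗  (o2,f3,a2)→signed(a2,f3) ✗  (o2,f3,a3)→signed(a3,f3) ✓  (o2,f5,a3)→signed(a3,f5) ✗  (o3,f2,a2)→signed(a2,f2) ✓  (o3,f5,a2)→signed(a2,f5) ✗  (o3,f6,a2)→signed(a2,f6) ✗  (o4,f1,a2)→signed(a2,f1) ✗  (o4,f2,a2)→signed(a2,f2) ✓
Counterexamples (restrictor triples failing the scope): 9.

9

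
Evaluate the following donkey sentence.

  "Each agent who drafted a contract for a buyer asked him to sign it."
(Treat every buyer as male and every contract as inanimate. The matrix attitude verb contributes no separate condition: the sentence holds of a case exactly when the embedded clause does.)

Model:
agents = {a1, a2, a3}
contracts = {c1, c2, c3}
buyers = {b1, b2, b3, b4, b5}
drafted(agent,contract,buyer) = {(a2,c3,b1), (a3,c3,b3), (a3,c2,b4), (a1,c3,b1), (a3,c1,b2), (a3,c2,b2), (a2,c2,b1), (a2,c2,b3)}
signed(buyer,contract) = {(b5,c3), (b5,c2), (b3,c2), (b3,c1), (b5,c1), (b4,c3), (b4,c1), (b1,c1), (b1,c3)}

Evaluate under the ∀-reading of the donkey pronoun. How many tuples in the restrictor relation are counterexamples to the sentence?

"him" takes "a buyer" as antecedent and "it" takes "a contract"; both are donkey pronouns co-varying with the restrictor.
Strong reading: for every (a,c,b) with drafted(a,c,b), signed(b,c).
Restrictor triples: (a1,c3,b1)→signed(b1,c3) ✓  (a2,c2,b1)→signed(b1,c2) ✗  (a2,c2,b3)→signed(b3,c2) ✓  (a2,c3,b1)→signed(b1,c3) ✓  (a3,c1,b2)→signed(b2,c1) ✗  (a3,c2,b2)→signed(b2,c2) ✗  (a3,c2,b4)→signed(b4,c2) ✗  (a3,c3,b3)→signed(b3,c3) ✗
Counterexamples (restrictor triples failing the scope): 5.

5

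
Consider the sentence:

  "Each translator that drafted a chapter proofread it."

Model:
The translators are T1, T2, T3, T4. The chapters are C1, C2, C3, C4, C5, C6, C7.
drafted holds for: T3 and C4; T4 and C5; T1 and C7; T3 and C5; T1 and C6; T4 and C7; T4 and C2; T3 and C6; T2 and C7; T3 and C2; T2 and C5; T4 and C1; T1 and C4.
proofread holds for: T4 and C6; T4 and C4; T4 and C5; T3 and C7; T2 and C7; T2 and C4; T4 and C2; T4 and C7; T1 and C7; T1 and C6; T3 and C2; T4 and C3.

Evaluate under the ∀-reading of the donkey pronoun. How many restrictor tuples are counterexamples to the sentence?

"it" takes "a chapter" as antecedent — a donkey pronoun bound across the clause boundary.
Strong reading: for every (t,c) with drafted(t,c), proofread(t,c).
Restrictor pairs: (T1,C4) ✗  (T1,C6) ✓  (T1,C7) ✓  (T2,C5) ✗  (T2,C7) ✓  (T3,C2) ✓  (T3,C4) ✗  (T3,C5) ✗  (T3,C6) ✗  (T4,C1) ✗  (T4,C2) ✓  (T4,C5) ✓  (T4,C7) ✓
Counterexamples (restrictor pairs failing the scope): 6.

6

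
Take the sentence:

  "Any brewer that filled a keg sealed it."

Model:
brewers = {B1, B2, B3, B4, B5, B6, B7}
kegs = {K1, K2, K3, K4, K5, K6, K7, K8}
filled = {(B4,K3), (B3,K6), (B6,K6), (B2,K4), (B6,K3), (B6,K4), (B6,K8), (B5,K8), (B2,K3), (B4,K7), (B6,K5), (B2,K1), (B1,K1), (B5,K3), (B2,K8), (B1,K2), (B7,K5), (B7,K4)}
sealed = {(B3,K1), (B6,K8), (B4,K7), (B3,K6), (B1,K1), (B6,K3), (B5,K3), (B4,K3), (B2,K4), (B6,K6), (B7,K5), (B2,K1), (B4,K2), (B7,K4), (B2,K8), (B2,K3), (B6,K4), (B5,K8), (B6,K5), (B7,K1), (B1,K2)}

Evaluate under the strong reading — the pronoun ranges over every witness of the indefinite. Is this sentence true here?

True

"it" takes "a keg" as antecedent — a donkey pronoun bound across the clause boundary.
Strong reading: for every (b,k) with filled(b,k), sealed(b,k).
Restrictor pairs: (B1,K1) ✓  (B1,K2) ✓  (B2,K1) ✓  (B2,K3) ✓  (B2,K4) ✓  (B2,K8) ✓  (B3,K6) ✓  (B4,K3) ✓  (B4,K7) ✓  (B5,K3) ✓  (B5,K8) ✓  (B6,K3) ✓  (B6,K4) ✓  (B6,K5) ✓  (B6,K6) ✓  (B6,K8) ✓  (B7,K4) ✓  (B7,K5) ✓
Every restrictor pair satisfies the scope.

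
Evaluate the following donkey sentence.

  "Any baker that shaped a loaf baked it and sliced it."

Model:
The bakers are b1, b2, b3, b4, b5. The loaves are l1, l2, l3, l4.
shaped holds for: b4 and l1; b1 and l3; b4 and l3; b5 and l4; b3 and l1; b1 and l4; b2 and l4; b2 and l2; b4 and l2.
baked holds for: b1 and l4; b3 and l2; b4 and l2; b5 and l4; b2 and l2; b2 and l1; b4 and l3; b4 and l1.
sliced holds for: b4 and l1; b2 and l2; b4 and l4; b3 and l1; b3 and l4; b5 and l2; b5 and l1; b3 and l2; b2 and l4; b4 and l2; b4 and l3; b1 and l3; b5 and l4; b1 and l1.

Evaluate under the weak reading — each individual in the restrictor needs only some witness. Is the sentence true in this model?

False

"it" takes "a loaf" as antecedent — a donkey pronoun bound across the clause boundary.
Weak reading: every baker b with some shaped-loaf has at least one shaped-loaf l such that baked(b,l) ∧ sliced(b,l).
Per baker: b1:✗  b2:✓  b3:✗  b4:✓  b5:✓
b1 has no witness among its shaped-loaves.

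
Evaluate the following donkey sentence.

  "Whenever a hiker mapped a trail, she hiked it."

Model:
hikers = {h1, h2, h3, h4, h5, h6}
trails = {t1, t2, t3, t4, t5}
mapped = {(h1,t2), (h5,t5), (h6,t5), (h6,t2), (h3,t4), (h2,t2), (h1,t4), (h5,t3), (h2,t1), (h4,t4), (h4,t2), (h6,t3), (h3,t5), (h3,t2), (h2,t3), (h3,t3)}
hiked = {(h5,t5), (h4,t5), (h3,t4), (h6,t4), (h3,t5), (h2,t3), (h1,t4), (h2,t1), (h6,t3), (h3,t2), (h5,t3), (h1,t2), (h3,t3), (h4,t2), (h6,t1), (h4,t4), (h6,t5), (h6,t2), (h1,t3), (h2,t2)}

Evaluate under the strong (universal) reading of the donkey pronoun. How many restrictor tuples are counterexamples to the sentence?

0

"it" takes "a trail" as antecedent — a donkey pronoun bound across the clause boundary.
Strong reading: for every (h,t) with mapped(h,t), hiked(h,t).
Restrictor pairs: (h1,t2) ✓  (h1,t4) ✓  (h2,t1) ✓  (h2,t2) ✓  (h2,t3) ✓  (h3,t2) ✓  (h3,t3) ✓  (h3,t4) ✓  (h3,t5) ✓  (h4,t2) ✓  (h4,t4) ✓  (h5,t3) ✓  (h5,t5) ✓  (h6,t2) ✓  (h6,t3) ✓  (h6,t5) ✓
Counterexamples (restrictor pairs failing the scope): 0.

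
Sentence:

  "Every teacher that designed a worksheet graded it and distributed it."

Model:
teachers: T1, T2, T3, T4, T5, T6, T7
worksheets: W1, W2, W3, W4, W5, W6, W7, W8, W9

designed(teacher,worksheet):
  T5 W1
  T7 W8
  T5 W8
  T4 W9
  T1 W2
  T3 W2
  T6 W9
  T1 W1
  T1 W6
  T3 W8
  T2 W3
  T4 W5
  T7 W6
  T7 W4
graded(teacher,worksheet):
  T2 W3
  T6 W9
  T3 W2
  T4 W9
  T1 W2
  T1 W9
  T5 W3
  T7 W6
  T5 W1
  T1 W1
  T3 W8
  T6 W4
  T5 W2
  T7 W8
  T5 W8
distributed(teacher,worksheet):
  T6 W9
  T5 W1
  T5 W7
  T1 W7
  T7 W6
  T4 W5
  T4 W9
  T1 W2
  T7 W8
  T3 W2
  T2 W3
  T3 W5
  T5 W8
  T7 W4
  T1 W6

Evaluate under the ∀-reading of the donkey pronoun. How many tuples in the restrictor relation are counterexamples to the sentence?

"it" takes "a worksheet" as antecedent — a donkey pronoun bound across the clause boundary.
Strong reading: for every (t,w) with designed(t,w), graded(t,w) ∧ distributed(t,w).
Restrictor pairs: (T1,W1) ✗  (T1,W2) ✓  (T1,W6) ✗  (T2,W3) ✓  (T3,W2) ✓  (T3,W8) ✗  (T4,W5) ✗  (T4,W9) ✓  (T5,W1) ✓  (T5,W8) ✓  (T6,W9) ✓  (T7,W4) ✗  (T7,W6) ✓  (T7,W8) ✓
Counterexamples (restrictor pairs failing the scope): 5.

5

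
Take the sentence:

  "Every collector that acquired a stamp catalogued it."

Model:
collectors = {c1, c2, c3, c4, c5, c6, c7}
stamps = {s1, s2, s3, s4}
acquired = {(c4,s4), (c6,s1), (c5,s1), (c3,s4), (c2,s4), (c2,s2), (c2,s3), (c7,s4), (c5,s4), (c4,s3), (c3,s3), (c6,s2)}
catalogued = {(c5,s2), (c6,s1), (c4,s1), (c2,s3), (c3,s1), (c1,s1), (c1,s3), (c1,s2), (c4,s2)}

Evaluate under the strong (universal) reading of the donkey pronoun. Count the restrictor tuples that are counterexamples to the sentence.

10

"it" takes "a stamp" as antecedent — a donkey pronoun bound across the clause boundary.
Strong reading: for every (c,s) with acquired(c,s), catalogued(c,s).
Restrictor pairs: (c2,s2) ✗  (c2,s3) ✓  (c2,s4) ✗  (c3,s3) ✗  (c3,s4) ✗  (c4,s3) ✗  (c4,s4) ✗  (c5,s1) ✗  (c5,s4) ✗  (c6,s1) ✓  (c6,s2) ✗  (c7,s4) ✗
Counterexamples (restrictor pairs failing the scope): 10.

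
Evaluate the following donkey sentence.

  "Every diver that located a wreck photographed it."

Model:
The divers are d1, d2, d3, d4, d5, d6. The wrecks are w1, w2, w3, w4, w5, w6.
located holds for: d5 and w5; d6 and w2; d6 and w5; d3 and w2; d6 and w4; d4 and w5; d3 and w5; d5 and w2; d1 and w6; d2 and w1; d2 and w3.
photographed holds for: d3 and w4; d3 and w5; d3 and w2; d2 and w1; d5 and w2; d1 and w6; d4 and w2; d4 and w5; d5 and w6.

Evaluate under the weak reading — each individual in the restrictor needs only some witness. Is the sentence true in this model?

"it" takes "a wreck" as antecedent — a donkey pronoun bound across the clause boundary.
Weak reading: every diver d with some located-wreck has at least one located-wreck w such that photographed(d,w).
Per diver: d1:✓  d2:✓  d3:✓  d4:✓  d5:✓  d6:✗
d6 has no witness among its located-wrecks.

False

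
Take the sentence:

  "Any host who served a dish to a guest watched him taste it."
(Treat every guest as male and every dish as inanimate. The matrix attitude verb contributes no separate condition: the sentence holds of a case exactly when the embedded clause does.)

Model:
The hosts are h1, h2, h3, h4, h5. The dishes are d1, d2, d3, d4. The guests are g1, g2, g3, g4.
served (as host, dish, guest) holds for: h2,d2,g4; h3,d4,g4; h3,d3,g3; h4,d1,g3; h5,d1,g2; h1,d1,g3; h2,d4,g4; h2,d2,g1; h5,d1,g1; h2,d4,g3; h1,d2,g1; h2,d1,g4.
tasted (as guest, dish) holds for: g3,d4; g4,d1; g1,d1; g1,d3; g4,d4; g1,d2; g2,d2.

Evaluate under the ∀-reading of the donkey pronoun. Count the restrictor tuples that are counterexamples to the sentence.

5

"him" takes "a guest" as antecedent and "it" takes "a dish"; both are donkey pronouns co-varying with the restrictor.
Strong reading: for every (h,d,g) with served(h,d,g), tasted(g,d).
Restrictor triples: (h1,d1,g3)→tasted(g3,d1) ✗  (h1,d2,g1)→tasted(g1,d2) ✓  (h2,d1,g4)→tasted(g4,d1) ✓  (h2,d2,g1)→tasted(g1,d2) ✓  (h2,d2,g4)→tasted(g4,d2) ✗  (h2,d4,g3)→tasted(g3,d4) ✓  (h2,d4,g4)→tasted(g4,d4) ✓  (h3,d3,g3)→tasted(g3,d3) ✗  (h3,d4,g4)→tasted(g4,d4) ✓  (h4,d1,g3)→tasted(g3,d1) ✗  (h5,d1,g1)→tasted(g1,d1) ✓  (h5,d1,g2)→tasted(g2,d1) ✗
Counterexamples (restrictor triples failing the scope): 5.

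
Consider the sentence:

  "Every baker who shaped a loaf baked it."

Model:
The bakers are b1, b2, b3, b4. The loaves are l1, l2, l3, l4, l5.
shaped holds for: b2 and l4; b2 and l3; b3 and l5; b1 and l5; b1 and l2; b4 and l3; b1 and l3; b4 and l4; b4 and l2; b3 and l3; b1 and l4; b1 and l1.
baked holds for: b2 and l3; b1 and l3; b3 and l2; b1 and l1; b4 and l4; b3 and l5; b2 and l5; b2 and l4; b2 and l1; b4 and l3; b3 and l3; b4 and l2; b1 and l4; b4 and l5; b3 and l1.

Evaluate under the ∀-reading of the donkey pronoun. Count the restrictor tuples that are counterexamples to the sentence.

"it" takes "a loaf" as antecedent — a donkey pronoun bound across the clause boundary.
Strong reading: for every (b,l) with shaped(b,l), baked(b,l).
Restrictor pairs: (b1,l1) ✓  (b1,l2) ✗  (b1,l3) ✓  (b1,l4) ✓  (b1,l5) ✗  (b2,l3) ✓  (b2,l4) ✓  (b3,l3) ✓  (b3,l5) ✓  (b4,l2) ✓  (b4,l3) ✓  (b4,l4) ✓
Counterexamples (restrictor pairs failing the scope): 2.

2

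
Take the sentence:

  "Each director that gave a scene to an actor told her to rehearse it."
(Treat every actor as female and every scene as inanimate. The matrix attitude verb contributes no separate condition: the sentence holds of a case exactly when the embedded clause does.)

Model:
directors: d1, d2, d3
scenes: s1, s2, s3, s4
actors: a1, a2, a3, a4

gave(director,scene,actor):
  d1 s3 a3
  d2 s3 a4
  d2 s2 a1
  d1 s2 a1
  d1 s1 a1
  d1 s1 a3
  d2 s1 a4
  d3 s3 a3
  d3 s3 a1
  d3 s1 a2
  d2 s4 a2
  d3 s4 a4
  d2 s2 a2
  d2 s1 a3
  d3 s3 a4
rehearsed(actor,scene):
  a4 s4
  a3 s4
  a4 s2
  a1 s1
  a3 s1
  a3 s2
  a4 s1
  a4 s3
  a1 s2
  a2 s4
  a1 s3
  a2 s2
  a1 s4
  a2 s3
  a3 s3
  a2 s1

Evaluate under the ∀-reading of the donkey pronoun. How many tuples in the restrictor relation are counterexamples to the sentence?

0

"her" takes "an actor" as antecedent and "it" takes "a scene"; both are donkey pronouns co-varying with the restrictor.
Strong reading: for every (d,s,a) with gave(d,s,a), rehearsed(a,s).
Restrictor triples: (d1,s1,a1)→rehearsed(a1,s1) ✓  (d1,s1,a3)→rehearsed(a3,s1) ✓  (d1,s2,a1)→rehearsed(a1,s2) ✓  (d1,s3,a3)→rehearsed(a3,s3) ✓  (d2,s1,a3)→rehearsed(a3,s1) ✓  (d2,s1,a4)→rehearsed(a4,s1) ✓  (d2,s2,a1)→rehearsed(a1,s2) ✓  (d2,s2,a2)→rehearsed(a2,s2) ✓  (d2,s3,a4)→rehearsed(a4,s3) ✓  (d2,s4,a2)→rehearsed(a2,s4) ✓  (d3,s1,a2)→rehearsed(a2,s1) ✓  (d3,s3,a1)→rehearsed(a1,s3) ✓  (d3,s3,a3)→rehearsed(a3,s3) ✓  (d3,s3,a4)→rehearsed(a4,s3) ✓  (d3,s4,a4)→rehearsed(a4,s4) ✓
Counterexamples (restrictor triples failing the scope): 0.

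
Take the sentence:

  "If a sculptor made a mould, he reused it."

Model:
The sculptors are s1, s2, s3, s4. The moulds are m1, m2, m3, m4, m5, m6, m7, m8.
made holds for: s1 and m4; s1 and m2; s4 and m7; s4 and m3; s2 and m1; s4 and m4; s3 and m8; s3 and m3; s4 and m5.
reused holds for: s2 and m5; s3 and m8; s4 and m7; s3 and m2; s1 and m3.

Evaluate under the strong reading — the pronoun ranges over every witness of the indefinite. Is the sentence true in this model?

False

"it" takes "a mould" as antecedent — a donkey pronoun bound across the clause boundary.
Strong reading: for every (s,m) with made(s,m), reused(s,m).
Restrictor pairs: (s1,m2) ✗  (s1,m4) ✗  (s2,m1) ✗  (s3,m3) ✗  (s3,m8) ✓  (s4,m3) ✗  (s4,m4) ✗  (s4,m5) ✗  (s4,m7) ✓
Counterexample: (s1,m2) is in made but fails the scope.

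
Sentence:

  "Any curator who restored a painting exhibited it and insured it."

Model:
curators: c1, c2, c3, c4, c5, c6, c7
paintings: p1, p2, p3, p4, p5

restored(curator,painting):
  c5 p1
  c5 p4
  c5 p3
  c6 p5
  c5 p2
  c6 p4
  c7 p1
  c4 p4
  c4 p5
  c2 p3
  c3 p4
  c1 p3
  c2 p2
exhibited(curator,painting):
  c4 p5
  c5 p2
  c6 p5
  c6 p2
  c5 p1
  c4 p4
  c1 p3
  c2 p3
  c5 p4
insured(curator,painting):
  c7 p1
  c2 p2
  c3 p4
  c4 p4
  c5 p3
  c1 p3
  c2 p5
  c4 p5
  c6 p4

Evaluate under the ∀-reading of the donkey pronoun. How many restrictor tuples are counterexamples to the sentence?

"it" takes "a painting" as antecedent — a donkey pronoun bound across the clause boundary.
Strong reading: for every (c,p) with restored(c,p), exhibited(c,p) ∧ insured(c,p).
Restrictor pairs: (c1,p3) ✓  (c2,p2) ✗  (c2,p3) ✗  (c3,p4) ✗  (c4,p4) ✓  (c4,p5) ✓  (c5,p1) ✗  (c5,p2) ✗  (c5,p3) ✗  (c5,p4) ✗  (c6,p4) ✗  (c6,p5) ✗  (c7,p1) ✗
Counterexamples (restrictor pairs failing the scope): 10.

10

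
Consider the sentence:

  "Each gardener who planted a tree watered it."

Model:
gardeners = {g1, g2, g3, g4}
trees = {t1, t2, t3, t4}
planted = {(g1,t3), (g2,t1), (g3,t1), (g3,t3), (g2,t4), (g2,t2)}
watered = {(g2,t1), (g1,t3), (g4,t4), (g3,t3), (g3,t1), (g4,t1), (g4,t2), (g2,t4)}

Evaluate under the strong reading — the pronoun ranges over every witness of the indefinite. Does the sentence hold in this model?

"it" takes "a tree" as antecedent — a donkey pronoun bound across the clause boundary.
Strong reading: for every (g,t) with planted(g,t), watered(g,t).
Restrictor pairs: (g1,t3) ✓  (g2,t1) ✓  (g2,t2) ✗  (g2,t4) ✓  (g3,t1) ✓  (g3,t3) ✓
Counterexample: (g2,t2) is in planted but fails the scope.

False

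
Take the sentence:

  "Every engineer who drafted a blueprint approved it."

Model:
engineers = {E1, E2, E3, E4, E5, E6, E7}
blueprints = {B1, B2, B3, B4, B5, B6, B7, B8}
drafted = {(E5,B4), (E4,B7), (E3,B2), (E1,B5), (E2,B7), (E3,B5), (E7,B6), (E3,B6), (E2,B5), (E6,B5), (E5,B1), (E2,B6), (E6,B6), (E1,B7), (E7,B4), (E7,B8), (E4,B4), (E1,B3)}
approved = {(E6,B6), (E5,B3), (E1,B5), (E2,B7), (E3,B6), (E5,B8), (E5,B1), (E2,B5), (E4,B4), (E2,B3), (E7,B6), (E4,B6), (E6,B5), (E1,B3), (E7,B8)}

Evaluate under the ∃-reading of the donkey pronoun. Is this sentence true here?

"it" takes "a blueprint" as antecedent — a donkey pronoun bound across the clause boundary.
Weak reading: every engineer e with some drafted-blueprint has at least one drafted-blueprint b such that approved(e,b).
Per engineer: E1:✓  E2:✓  E3:✓  E4:✓  E5:✓  E6:✓  E7:✓
Every engineer in the restrictor has a witness.

True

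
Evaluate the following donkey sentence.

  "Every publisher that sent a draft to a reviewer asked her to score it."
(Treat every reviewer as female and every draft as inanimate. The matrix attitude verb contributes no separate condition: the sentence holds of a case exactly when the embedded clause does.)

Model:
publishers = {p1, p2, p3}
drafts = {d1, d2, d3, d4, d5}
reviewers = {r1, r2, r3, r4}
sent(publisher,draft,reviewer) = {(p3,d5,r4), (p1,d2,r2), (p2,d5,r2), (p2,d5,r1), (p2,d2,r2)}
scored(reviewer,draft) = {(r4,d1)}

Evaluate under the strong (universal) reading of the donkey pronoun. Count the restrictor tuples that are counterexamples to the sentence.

5

"her" takes "a reviewer" as antecedent and "it" takes "a draft"; both are donkey pronouns co-varying with the restrictor.
Strong reading: for every (p,d,r) with sent(p,d,r), scored(r,d).
Restrictor triples: (p1,d2,r2)→scored(r2,d2) ✗  (p2,d2,r2)→scored(r2,d2) ✗  (p2,d5,r1)→scored(r1,d5) ✗  (p2,d5,r2)→scored(r2,d5) ✗  (p3,d5,r4)→scored(r4,d5) ✗
Counterexamples (restrictor triples failing the scope): 5.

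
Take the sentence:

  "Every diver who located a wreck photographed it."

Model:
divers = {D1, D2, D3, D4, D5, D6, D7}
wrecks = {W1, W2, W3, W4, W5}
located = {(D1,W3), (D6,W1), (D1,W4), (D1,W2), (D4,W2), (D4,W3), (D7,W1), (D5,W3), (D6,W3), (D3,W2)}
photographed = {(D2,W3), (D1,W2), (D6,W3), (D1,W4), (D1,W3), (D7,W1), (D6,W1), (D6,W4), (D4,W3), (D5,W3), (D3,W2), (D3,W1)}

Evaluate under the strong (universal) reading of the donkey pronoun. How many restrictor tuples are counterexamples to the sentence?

1

"it" takes "a wreck" as antecedent — a donkey pronoun bound across the clause boundary.
Strong reading: for every (d,w) with located(d,w), photographed(d,w).
Restrictor pairs: (D1,W2) ✓  (D1,W3) ✓  (D1,W4) ✓  (D3,W2) ✓  (D4,W2) ✗  (D4,W3) ✓  (D5,W3) ✓  (D6,W1) ✓  (D6,W3) ✓  (D7,W1) ✓
Counterexamples (restrictor pairs failing the scope): 1.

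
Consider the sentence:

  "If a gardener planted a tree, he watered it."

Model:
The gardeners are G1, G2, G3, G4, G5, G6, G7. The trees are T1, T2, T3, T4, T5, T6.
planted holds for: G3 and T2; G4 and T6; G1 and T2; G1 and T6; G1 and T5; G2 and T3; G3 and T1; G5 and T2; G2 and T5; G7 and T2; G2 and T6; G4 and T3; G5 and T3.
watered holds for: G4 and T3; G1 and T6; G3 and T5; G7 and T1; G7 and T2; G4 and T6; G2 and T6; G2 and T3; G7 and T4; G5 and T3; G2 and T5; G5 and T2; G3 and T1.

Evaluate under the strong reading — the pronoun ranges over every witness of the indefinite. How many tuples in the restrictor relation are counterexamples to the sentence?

"it" takes "a tree" as antecedent — a donkey pronoun bound across the clause boundary.
Strong reading: for every (g,t) with planted(g,t), watered(g,t).
Restrictor pairs: (G1,T2) ✗  (G1,T5) ✗  (G1,T6) ✓  (G2,T3) ✓  (G2,T5) ✓  (G2,T6) ✓  (G3,T1) ✓  (G3,T2) ✗  (G4,T3) ✓  (G4,T6) ✓  (G5,T2) ✓  (G5,T3) ✓  (G7,T2) ✓
Counterexamples (restrictor pairs failing the scope): 3.

3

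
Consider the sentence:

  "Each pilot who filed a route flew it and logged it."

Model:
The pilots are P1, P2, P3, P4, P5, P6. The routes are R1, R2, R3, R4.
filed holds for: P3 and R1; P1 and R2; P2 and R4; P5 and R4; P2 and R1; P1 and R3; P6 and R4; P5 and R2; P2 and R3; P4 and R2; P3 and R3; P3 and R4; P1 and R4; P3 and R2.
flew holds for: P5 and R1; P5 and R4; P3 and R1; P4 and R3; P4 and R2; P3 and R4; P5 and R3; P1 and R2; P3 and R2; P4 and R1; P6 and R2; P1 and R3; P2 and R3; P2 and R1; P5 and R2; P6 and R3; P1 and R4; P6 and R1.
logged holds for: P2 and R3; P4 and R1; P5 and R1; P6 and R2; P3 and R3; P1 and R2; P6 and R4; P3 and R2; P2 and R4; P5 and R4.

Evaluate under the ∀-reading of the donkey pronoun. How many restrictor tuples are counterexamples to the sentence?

10

"it" takes "a route" as antecedent — a donkey pronoun bound across the clause boundary.
Strong reading: for every (p,r) with filed(p,r), flew(p,r) ∧ logged(p,r).
Restrictor pairs: (P1,R2) ✓  (P1,R3) ✗  (P1,R4) ✗  (P2,R1) ✗  (P2,R3) ✓  (P2,R4) ✗  (P3,R1) ✗  (P3,R2) ✓  (P3,R3) ✗  (P3,R4) ✗  (P4,R2) ✗  (P5,R2) ✗  (P5,R4) ✓  (P6,R4) ✗
Counterexamples (restrictor pairs failing the scope): 10.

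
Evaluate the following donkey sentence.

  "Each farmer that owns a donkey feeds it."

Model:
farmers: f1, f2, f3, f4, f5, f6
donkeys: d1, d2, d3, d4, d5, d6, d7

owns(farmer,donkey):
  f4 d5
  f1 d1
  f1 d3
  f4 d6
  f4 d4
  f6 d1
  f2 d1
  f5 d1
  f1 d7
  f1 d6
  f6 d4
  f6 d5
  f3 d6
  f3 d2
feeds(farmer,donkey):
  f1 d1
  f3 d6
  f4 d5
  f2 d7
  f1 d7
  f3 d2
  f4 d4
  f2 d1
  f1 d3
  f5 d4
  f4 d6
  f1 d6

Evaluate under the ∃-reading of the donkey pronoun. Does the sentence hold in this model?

"it" takes "a donkey" as antecedent — a donkey pronoun bound across the clause boundary.
Weak reading: every farmer f with some owns-donkey has at least one owns-donkey d such that feeds(f,d).
Per farmer: f1:✓  f2:✓  f3:✓  f4:✓  f5:✗  f6:✗
f5 has no witness among its owns-donkeys.

False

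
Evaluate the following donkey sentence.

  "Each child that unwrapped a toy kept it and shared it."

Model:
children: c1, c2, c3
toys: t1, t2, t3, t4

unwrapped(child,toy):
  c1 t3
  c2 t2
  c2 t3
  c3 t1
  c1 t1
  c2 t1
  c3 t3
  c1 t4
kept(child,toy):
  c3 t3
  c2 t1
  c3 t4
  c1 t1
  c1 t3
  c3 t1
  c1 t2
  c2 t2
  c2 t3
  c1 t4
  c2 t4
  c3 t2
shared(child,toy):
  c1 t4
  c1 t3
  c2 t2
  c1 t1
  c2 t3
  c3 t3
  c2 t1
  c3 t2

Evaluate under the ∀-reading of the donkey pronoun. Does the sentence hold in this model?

"it" takes "a toy" as antecedent — a donkey pronoun bound across the clause boundary.
Strong reading: for every (c,t) with unwrapped(c,t), kept(c,t) ∧ shared(c,t).
Restrictor pairs: (c1,t1) ✓  (c1,t3) ✓  (c1,t4) ✓  (c2,t1) ✓  (c2,t2) ✓  (c2,t3) ✓  (c3,t1) ✗  (c3,t3) ✓
Counterexample: (c3,t1) is in unwrapped but fails the scope.

False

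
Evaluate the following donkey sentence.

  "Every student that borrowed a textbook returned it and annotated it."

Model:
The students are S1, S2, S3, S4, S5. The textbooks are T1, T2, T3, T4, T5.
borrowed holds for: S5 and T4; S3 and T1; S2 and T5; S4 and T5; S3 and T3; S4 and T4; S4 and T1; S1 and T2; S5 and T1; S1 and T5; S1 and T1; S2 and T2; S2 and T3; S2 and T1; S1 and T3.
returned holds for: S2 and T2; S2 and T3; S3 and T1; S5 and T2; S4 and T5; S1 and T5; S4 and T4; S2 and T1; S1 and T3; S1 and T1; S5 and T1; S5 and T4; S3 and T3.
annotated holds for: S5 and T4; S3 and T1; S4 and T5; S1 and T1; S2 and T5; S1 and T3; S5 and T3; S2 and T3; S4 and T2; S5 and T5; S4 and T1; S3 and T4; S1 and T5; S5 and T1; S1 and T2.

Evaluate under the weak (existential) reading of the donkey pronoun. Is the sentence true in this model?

True

"it" takes "a textbook" as antecedent — a donkey pronoun bound across the clause boundary.
Weak reading: every student s with some borrowed-textbook has at least one borrowed-textbook t such that returned(s,t) ∧ annotated(s,t).
Per student: S1:✓  S2:✓  S3:✓  S4:✓  S5:✓
Every student in the restrictor has a witness.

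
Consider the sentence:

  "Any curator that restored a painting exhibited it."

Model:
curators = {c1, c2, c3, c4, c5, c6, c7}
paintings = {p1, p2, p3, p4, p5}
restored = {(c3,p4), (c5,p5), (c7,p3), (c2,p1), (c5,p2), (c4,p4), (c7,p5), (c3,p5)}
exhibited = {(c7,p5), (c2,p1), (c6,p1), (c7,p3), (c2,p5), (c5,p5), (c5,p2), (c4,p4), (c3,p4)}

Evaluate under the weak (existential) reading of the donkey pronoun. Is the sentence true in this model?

"it" takes "a painting" as antecedent — a donkey pronoun bound across the clause boundary.
Weak reading: every curator c with some restored-painting has at least one restored-painting p such that exhibited(c,p).
Per curator: c2:✓  c3:✓  c4:✓  c5:✓  c7:✓
Every curator in the restrictor has a witness.

True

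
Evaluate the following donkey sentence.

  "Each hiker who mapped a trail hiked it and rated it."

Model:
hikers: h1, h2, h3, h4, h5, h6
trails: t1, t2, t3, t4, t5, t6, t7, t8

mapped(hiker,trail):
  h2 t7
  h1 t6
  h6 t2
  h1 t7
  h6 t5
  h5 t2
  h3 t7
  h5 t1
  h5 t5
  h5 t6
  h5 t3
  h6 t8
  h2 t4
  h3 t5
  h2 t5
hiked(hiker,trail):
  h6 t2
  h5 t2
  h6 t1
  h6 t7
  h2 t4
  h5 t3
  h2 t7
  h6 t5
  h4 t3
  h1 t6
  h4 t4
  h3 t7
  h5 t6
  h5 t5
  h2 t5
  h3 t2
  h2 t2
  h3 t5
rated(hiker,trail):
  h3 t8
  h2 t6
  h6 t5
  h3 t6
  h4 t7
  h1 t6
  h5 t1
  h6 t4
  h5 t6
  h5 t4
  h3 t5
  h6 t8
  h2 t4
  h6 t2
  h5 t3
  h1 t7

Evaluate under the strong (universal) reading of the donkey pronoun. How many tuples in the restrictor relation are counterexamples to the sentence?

"it" takes "a trail" as antecedent — a donkey pronoun bound across the clause boundary.
Strong reading: for every (h,t) with mapped(h,t), hiked(h,t) ∧ rated(h,t).
Restrictor pairs: (h1,t6) ✓  (h1,t7) ✗  (h2,t4) ✓  (h2,t5) ✗  (h2,t7) ✗  (h3,t5) ✓  (h3,t7) ✗  (h5,t1) ✗  (h5,t2) ✗  (h5,t3) ✓  (h5,t5) ✗  (h5,t6) ✓  (h6,t2) ✓  (h6,t5) ✓  (h6,t8) ✗
Counterexamples (restrictor pairs failing the scope): 8.

8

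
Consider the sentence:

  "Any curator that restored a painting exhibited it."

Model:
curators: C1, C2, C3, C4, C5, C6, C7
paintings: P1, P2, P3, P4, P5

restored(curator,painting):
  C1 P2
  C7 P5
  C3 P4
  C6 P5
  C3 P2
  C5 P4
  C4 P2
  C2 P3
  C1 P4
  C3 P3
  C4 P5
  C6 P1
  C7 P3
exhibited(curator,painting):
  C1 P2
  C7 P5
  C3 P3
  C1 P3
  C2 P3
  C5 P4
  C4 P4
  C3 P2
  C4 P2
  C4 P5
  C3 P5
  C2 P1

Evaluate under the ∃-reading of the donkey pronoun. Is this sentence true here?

False

"it" takes "a painting" as antecedent — a donkey pronoun bound across the clause boundary.
Weak reading: every curator c with some restored-painting has at least one restored-painting p such that exhibited(c,p).
Per curator: C1:✓  C2:✓  C3:✓  C4:✓  C5:✓  C6:✗  C7:✓
C6 has no witness among its restored-paintings.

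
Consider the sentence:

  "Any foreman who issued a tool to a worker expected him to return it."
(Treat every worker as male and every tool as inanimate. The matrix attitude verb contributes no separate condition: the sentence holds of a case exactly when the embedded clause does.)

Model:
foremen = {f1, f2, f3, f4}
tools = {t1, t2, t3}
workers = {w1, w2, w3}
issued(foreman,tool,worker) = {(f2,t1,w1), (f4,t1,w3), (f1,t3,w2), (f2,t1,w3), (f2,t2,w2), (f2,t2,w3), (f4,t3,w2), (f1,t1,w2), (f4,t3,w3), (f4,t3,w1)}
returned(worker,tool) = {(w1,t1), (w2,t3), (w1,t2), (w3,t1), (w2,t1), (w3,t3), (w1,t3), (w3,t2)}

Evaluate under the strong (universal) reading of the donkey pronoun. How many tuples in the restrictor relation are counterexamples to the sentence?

"him" takes "a worker" as antecedent and "it" takes "a tool"; both are donkey pronouns co-varying with the restrictor.
Strong reading: for every (f,t,w) with issued(f,t,w), returned(w,t).
Restrictor triples: (f1,t1,w2)→returned(w2,t1) ✓  (f1,t3,w2)→returned(w2,t3) ✓  (f2,t1,w1)→returned(w1,t1) ✓  (f2,t1,w3)→returned(w3,t1) ✓  (f2,t2,w2)→returned(w2,t2) ✗  (f2,t2,w3)→returned(w3,t2) ✓  (f4,t1,w3)→returned(w3,t1) ✓  (f4,t3,w1)→returned(w1,t3) ✓  (f4,t3,w2)→returned(w2,t3) ✓  (f4,t3,w3)→returned(w3,t3) ✓
Counterexamples (restrictor triples failing the scope): 1.

1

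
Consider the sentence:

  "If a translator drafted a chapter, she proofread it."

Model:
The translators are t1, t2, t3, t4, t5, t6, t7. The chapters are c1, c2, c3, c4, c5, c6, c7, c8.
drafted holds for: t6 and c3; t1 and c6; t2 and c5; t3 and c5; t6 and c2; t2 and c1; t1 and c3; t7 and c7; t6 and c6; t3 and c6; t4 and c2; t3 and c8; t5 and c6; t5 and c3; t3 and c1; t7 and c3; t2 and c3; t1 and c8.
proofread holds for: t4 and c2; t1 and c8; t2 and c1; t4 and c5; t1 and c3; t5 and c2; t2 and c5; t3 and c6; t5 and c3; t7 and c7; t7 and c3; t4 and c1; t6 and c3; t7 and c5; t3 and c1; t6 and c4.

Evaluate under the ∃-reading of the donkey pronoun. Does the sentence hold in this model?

"it" takes "a chapter" as antecedent — a donkey pronoun bound across the clause boundary.
Weak reading: every translator t with some drafted-chapter has at least one drafted-chapter c such that proofread(t,c).
Per translator: t1:✓  t2:✓  t3:✓  t4:✓  t5:✓  t6:✓  t7:✓
Every translator in the restrictor has a witness.

True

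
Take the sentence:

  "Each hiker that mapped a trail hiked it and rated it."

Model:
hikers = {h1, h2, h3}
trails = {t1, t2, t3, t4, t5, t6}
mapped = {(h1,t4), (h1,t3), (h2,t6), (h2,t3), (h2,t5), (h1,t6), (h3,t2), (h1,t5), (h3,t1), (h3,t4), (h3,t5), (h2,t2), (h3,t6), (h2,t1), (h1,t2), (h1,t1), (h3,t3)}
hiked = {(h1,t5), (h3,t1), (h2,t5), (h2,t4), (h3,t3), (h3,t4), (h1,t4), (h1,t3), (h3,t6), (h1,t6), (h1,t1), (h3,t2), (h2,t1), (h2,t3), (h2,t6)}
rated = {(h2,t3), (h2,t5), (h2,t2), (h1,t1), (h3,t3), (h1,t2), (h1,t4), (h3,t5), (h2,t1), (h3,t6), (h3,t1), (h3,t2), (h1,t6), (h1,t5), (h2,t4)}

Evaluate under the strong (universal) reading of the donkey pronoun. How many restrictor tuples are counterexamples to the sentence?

6

"it" takes "a trail" as antecedent — a donkey pronoun bound across the clause boundary.
Strong reading: for every (h,t) with mapped(h,t), hiked(h,t) ∧ rated(h,t).
Restrictor pairs: (h1,t1) ✓  (h1,t2) ✗  (h1,t3) ✗  (h1,t4) ✓  (h1,t5) ✓  (h1,t6) ✓  (h2,t1) ✓  (h2,t2) ✗  (h2,t3) ✓  (h2,t5) ✓  (h2,t6) ✗  (h3,t1) ✓  (h3,t2) ✓  (h3,t3) ✓  (h3,t4) ✗  (h3,t5) ✗  (h3,t6) ✓
Counterexamples (restrictor pairs failing the scope): 6.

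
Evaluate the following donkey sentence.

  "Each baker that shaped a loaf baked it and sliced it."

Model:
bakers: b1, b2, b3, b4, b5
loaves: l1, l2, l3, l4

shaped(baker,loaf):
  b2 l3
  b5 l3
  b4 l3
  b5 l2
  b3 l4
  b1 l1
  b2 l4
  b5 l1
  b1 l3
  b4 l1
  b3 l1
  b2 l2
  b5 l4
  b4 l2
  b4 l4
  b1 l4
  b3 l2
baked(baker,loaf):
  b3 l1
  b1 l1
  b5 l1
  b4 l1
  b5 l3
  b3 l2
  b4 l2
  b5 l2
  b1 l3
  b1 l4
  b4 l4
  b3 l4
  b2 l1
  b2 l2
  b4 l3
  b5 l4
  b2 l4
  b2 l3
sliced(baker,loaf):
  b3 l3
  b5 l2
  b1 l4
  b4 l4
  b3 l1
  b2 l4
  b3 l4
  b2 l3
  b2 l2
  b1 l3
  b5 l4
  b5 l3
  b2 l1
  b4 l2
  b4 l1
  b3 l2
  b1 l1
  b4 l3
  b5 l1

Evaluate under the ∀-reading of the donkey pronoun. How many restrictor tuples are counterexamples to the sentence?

"it" takes "a loaf" as antecedent — a donkey pronoun bound across the clause boundary.
Strong reading: for every (b,l) with shaped(b,l), baked(b,l) ∧ sliced(b,l).
Restrictor pairs: (b1,l1) ✓  (b1,l3) ✓  (b1,l4) ✓  (b2,l2) ✓  (b2,l3) ✓  (b2,l4) ✓  (b3,l1) ✓  (b3,l2) ✓  (b3,l4) ✓  (b4,l1) ✓  (b4,l2) ✓  (b4,l3) ✓  (b4,l4) ✓  (b5,l1) ✓  (b5,l2) ✓  (b5,l3) ✓  (b5,l4) ✓
Counterexamples (restrictor pairs failing the scope): 0.

0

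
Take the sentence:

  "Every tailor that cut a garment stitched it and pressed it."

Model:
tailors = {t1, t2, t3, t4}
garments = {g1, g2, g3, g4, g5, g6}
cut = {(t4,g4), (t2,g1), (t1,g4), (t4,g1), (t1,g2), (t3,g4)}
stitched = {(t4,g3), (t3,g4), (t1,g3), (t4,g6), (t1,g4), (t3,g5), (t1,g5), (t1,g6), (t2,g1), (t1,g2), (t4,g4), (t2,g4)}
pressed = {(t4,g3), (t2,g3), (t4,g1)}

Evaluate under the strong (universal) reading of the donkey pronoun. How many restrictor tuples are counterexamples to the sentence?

6

"it" takes "a garment" as antecedent — a donkey pronoun bound across the clause boundary.
Strong reading: for every (t,g) with cut(t,g), stitched(t,g) ∧ pressed(t,g).
Restrictor pairs: (t1,g2) ✗  (t1,g4) ✗  (t2,g1) ✗  (t3,g4) ✗  (t4,g1) ✗  (t4,g4) ✗
Counterexamples (restrictor pairs failing the scope): 6.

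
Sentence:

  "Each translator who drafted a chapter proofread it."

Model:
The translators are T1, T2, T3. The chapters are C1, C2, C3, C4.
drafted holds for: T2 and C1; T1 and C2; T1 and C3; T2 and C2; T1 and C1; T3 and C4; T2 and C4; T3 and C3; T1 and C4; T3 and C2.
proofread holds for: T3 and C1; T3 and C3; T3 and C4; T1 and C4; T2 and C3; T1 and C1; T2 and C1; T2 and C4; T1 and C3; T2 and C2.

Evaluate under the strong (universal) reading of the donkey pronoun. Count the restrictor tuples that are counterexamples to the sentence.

2

"it" takes "a chapter" as antecedent — a donkey pronoun bound across the clause boundary.
Strong reading: for every (t,c) with drafted(t,c), proofread(t,c).
Restrictor pairs: (T1,C1) ✓  (T1,C2) ✗  (T1,C3) ✓  (T1,C4) ✓  (T2,C1) ✓  (T2,C2) ✓  (T2,C4) ✓  (T3,C2) ✗  (T3,C3) ✓  (T3,C4) ✓
Counterexamples (restrictor pairs failing the scope): 2.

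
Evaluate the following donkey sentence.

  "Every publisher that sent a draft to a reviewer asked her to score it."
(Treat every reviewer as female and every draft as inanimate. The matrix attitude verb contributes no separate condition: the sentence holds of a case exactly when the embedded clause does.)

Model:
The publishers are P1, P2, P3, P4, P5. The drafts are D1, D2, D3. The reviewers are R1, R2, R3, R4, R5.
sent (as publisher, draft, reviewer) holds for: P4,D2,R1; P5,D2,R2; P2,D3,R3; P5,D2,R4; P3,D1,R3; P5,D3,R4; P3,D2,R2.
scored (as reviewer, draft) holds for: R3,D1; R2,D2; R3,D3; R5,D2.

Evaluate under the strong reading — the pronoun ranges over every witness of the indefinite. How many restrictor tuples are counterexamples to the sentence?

3

"her" takes "a reviewer" as antecedent and "it" takes "a draft"; both are donkey pronouns co-varying with the restrictor.
Strong reading: for every (p,d,r) with sent(p,d,r), scored(r,d).
Restrictor triples: (P2,D3,R3)→scored(R3,D3) ✓  (P3,D1,R3)→scored(R3,D1) ✓  (P3,D2,R2)→scored(R2,D2) ✓  (P4,D2,R1)→scored(R1,D2) ✗  (P5,D2,R2)→scored(R2,D2) ✓  (P5,D2,R4)→scored(R4,D2) ✗  (P5,D3,R4)→scored(R4,D3) ✗
Counterexamples (restrictor triples failing the scope): 3.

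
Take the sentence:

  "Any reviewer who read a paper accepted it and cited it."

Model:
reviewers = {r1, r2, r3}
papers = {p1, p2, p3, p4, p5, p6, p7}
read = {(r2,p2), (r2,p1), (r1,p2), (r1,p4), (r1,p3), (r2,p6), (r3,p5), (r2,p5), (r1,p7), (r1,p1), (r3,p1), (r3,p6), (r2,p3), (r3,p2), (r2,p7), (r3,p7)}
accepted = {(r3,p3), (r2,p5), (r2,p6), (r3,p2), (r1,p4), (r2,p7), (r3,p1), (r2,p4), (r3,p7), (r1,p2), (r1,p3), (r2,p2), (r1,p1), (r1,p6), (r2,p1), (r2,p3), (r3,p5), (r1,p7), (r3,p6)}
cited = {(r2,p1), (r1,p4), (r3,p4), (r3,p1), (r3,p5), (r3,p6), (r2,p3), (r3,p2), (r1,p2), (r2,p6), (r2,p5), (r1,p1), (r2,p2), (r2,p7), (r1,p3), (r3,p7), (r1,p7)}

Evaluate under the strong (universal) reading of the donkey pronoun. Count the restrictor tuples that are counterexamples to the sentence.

0

"it" takes "a paper" as antecedent — a donkey pronoun bound across the clause boundary.
Strong reading: for every (r,p) with read(r,p), accepted(r,p) ∧ cited(r,p).
Restrictor pairs: (r1,p1) ✓  (r1,p2) ✓  (r1,p3) ✓  (r1,p4) ✓  (r1,p7) ✓  (r2,p1) ✓  (r2,p2) ✓  (r2,p3) ✓  (r2,p5) ✓  (r2,p6) ✓  (r2,p7) ✓  (r3,p1) ✓  (r3,p2) ✓  (r3,p5) ✓  (r3,p6) ✓  (r3,p7) ✓
Counterexamples (restrictor pairs failing the scope): 0.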